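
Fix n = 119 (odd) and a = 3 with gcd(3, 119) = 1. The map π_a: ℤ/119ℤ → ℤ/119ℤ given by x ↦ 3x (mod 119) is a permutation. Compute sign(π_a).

+1

Orbit of 2 under x↦3x: [2, 6, 18, 54, 43, 10, 30]… (length divides ord_119(3)).
The orbit structure of x ↦ 3x mod 119: 5 orbits of sizes [48, 48, 16, 6, 1].
With 5 cycles on 119 points, sign = (−1)^{119−5} = +1.
Zolotarev: (3|119) = +1, matching the cycle-count sign.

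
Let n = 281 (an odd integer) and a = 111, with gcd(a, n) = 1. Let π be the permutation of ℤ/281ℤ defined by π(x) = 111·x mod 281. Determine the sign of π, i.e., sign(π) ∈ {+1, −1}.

Orbit of 273 under x↦111x: [273, 236, 63, 249, 101, 252, 153]… (length divides ord_281(111)).
π_111 has 9 disjoint cycles with lengths [35, 35, 35, 35, 35, 35, 35, 35, 1] on {0,…,280}.
Σ(ℓ_i−1) = 281−9 = 272; sign = (−1)^272 = +1.
Check: (111/281) = +1 by Zolotarev.

+1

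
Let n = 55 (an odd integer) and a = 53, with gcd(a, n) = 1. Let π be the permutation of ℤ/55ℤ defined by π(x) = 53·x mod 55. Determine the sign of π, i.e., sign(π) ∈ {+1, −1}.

-1

Trace 23: π^k(23) = [23, 9, 37, 36, 38, 34, 42] for k=0..6.
6 cycles of lengths [20, 20, 5, 5, 4, 1].
55 − 6 = 49 transpositions; sign(π) = (−1)^49 = -1.
Zolotarev: (53|55) = -1, matching the cycle-count sign.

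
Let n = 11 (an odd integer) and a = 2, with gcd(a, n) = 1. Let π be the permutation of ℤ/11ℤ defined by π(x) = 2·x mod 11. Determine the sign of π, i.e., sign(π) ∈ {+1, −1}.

Orbit of 5 under x↦2x: [5, 10, 9, 7, 3, 6, 1]… (length divides ord_11(2)).
The orbit structure of x ↦ 2x mod 11: 2 orbits of sizes [10, 1].
Σ(ℓ_i−1) = 11−2 = 9; sign = (−1)^9 = -1.
(2|11)_J = -1 (Zolotarev's lemma cross-check).

-1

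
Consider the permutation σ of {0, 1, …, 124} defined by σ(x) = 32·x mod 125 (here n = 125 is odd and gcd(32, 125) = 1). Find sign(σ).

Trace 18: π^k(18) = [18, 76, 57, 74, 118, 26, 82] for k=0..6.
Cycle lengths of π_32 on ℤ/125ℤ: [20, 20, 20, 20, 20, 4, 4, 4, 4, 4, 4, 1]; 12 cycles in total.
125 − 12 = 113 transpositions; sign(π) = (−1)^113 = -1.
Zolotarev: (32|125) = -1, matching the cycle-count sign.

-1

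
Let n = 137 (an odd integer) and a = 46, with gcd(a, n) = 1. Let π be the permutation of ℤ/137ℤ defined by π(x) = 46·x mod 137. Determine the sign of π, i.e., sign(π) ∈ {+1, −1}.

Start at x=81: 81 → 27 → 9 → 3 → 1 → 46 → 61 → … (one orbit).
π_46 has 2 disjoint cycles with lengths [136, 1] on {0,…,136}.
137 − 2 = 135 transpositions; sign(π) = (−1)^135 = -1.
(46|137)_J = -1 (Zolotarev's lemma cross-check).

-1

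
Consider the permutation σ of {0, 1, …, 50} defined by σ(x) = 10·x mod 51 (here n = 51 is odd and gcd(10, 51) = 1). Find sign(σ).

Start at x=7: 7 → 19 → 37 → 13 → 28 → 25 → 46 → … (one orbit).
Decompose π into cycles: lengths [16, 16, 16, 1, 1, 1] (6 cycles, including the fixed point 0).
Σ(ℓ_i−1) = 51−6 = 45; sign = (−1)^45 = -1.
Check: (10/51) = -1 by Zolotarev.

-1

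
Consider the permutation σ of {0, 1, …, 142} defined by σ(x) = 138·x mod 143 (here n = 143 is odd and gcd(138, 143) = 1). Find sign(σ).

Orbit of 18 under x↦138x: [18, 53, 21, 38, 96, 92, 112]… (length divides ord_143(138)).
Decompose π into cycles: lengths [20, 20, 20, 20, 20, 20, 10, 4, 4, 4, 1] (11 cycles, including the fixed point 0).
With 11 cycles on 143 points, sign = (−1)^{143−11} = +1.
Check: (138/143) = +1 by Zolotarev.

+1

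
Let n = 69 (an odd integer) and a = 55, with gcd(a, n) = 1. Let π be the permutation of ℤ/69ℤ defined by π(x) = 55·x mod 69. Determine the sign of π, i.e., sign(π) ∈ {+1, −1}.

Orbit of 31 under x↦55x: [31, 49, 4, 13, 25, 64, 1]… (length divides ord_69(55)).
9 cycles of lengths [11, 11, 11, 11, 11, 11, 1, 1, 1].
n − c = 69 − 9 = 60; sign = (−1)^60 = +1.

+1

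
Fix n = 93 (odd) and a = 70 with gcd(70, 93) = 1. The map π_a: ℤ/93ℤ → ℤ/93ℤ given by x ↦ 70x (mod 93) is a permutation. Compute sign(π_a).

Trace 64: π^k(64) = [64, 16, 4, 1, 70] for k=0..4.
21 cycles of lengths [5, 5, 5, 5, 5, 5, 5, 5, 5, 5, 5, 5, 5, 5, 5, 5, 5, 5, 1, 1, 1].
sign(π) = (−1)^{n − #cycles} = (−1)^{93−21} = (−1)^72 = +1.
Check: (70/93) = +1 by Zolotarev.

+1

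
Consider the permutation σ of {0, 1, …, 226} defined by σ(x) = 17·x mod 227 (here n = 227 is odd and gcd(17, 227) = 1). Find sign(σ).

-1

Trace 124: π^k(124) = [124, 65, 197, 171, 183, 160, 223] for k=0..6.
The orbit structure of x ↦ 17x mod 227: 2 orbits of sizes [226, 1].
2 cycles on 227: each ℓ→(−1)^(ℓ−1), product (−1)^225 = -1.
Zolotarev: (17|227) = -1, matching the cycle-count sign.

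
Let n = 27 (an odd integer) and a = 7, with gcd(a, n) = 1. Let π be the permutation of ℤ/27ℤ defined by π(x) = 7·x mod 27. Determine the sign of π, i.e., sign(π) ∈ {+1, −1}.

+1

Start at x=13: 13 → 10 → 16 → 4 → 1 → 7 → 22 → … (one orbit).
Cycle type of π: 9×2 + 3×2 + 1×3; total 7 cycles.
27 − 7 = 20 transpositions; sign(π) = (−1)^20 = +1.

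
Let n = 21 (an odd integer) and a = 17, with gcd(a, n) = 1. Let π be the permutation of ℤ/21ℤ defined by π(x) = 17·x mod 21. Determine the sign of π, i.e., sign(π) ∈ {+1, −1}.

Orbit of 5 under x↦17x: [5, 1, 17, 16, 20, 4]… (length divides ord_21(17)).
Cycle lengths of π_17 on ℤ/21ℤ: [6, 6, 6, 2, 1]; 5 cycles in total.
With 5 cycles on 21 points, sign = (−1)^{21−5} = +1.

+1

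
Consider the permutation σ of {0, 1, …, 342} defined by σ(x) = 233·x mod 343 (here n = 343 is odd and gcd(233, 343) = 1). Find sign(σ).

Orbit of 155 under x↦233x: [155, 100, 319, 239, 121, 67, 176]… (length divides ord_343(233)).
The orbit structure of x ↦ 233x mod 343: 7 orbits of sizes [147, 147, 21, 21, 3, 3, 1].
sign(π) = (−1)^{n − #cycles} = (−1)^{343−7} = (−1)^336 = +1.
The Jacobi symbol (233|343) = +1 (Zolotarev) agrees.

+1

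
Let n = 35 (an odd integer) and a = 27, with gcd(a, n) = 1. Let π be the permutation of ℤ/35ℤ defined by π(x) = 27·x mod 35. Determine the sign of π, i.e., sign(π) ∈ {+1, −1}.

+1

Start at x=27: 27 → 29 → 13 → 1 → 27 (one orbit).
Cycle lengths of π_27 on ℤ/35ℤ: [4, 4, 4, 4, 4, 4, 4, 2, 2, 2, 1]; 11 cycles in total.
35 − 11 = 24 transpositions; sign(π) = (−1)^24 = +1.
Zolotarev: (27|35) = +1, matching the cycle-count sign.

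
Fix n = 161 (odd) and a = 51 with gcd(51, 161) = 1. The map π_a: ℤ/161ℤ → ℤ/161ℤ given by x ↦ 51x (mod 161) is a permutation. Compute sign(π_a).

-1

Start at x=37: 37 → 116 → 120 → 2 → 102 → 50 → 135 → … (one orbit).
The orbit structure of x ↦ 51x mod 161: 6 orbits of sizes [66, 66, 22, 3, 3, 1].
With 6 cycles on 161 points, sign = (−1)^{161−6} = -1.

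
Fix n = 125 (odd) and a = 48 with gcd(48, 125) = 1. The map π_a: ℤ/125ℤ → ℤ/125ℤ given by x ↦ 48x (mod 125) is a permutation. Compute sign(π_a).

Start at x=21: 21 → 8 → 9 → 57 → 111 → 78 → 119 → … (one orbit).
The orbit structure of x ↦ 48x mod 125: 4 orbits of sizes [100, 20, 4, 1].
With 4 cycles on 125 points, sign = (−1)^{125−4} = -1.
Check: (48/125) = -1 by Zolotarev.

-1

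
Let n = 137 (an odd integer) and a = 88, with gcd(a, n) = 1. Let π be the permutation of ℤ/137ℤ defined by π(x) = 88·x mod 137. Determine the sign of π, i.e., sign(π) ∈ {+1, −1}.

+1

Orbit of 119 under x↦88x: [119, 60, 74, 73, 122, 50, 16]… (length divides ord_137(88)).
Cycle type of π: 17×8 + 1; total 9 cycles.
9 cycles on 137: each ℓ→(−1)^(ℓ−1), product (−1)^128 = +1.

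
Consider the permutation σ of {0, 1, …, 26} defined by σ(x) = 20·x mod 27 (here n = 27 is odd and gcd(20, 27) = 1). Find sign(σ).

Orbit of 7 under x↦20x: [7, 5, 19, 2, 13, 17, 16]… (length divides ord_27(20)).
π_20 has 4 disjoint cycles with lengths [18, 6, 2, 1] on {0,…,26}.
With 4 cycles on 27 points, sign = (−1)^{27−4} = -1.

-1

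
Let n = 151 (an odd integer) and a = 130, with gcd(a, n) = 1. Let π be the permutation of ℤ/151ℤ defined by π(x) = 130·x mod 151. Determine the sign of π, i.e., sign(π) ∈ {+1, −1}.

Start at x=30: 30 → 125 → 93 → 10 → 92 → 31 → 104 → … (one orbit).
π_130 has 2 disjoint cycles with lengths [150, 1] on {0,…,150}.
With 2 cycles on 151 points, sign = (−1)^{151−2} = -1.
Via Zolotarev, sign(π_{130}) = (130|151) = -1.

-1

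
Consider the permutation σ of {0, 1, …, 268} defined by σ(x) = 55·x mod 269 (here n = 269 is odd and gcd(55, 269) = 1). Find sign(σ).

Trace 256: π^k(256) = [256, 92, 218, 154, 131, 211, 38] for k=0..6.
Cycle lengths of π_55 on ℤ/269ℤ: [134, 134, 1]; 3 cycles in total.
269 − 3 = 266 transpositions; sign(π) = (−1)^266 = +1.
(55|269)_J = +1 (Zolotarev's lemma cross-check).

+1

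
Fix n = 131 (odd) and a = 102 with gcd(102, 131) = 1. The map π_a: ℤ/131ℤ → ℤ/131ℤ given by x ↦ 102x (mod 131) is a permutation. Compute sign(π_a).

Trace 77: π^k(77) = [77, 125, 43, 63, 7, 59, 123] for k=0..6.
Cycle lengths of π_102 on ℤ/131ℤ: [65, 65, 1]; 3 cycles in total.
Σ(ℓ_i−1) = 131−3 = 128; sign = (−1)^128 = +1.
(102|131)_J = +1 (Zolotarev's lemma cross-check).

+1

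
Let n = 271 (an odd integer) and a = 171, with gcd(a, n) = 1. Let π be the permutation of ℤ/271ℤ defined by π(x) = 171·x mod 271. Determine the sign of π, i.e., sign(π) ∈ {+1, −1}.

Orbit of 1 under x↦171x: [1, 171, 244, 261, 187, 270, 100]… (length divides ord_271(171)).
Decompose π into cycles: lengths [10, 10, 10, 10, 10, 10, 10, 10, 10, 10, 10, 10, 10, 10, 10, 10, 10, 10, 10, 10, 10, 10, 10, 10, 10, 10, 10, 1] (28 cycles, including the fixed point 0).
sign(π) = (−1)^{n − #cycles} = (−1)^{271−28} = (−1)^243 = -1.
The Jacobi symbol (171|271) = -1 (Zolotarev) agrees.

-1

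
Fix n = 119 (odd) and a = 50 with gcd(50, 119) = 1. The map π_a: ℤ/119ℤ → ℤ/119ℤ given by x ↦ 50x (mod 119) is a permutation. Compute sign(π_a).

Orbit of 1 under x↦50x: [1, 50]… (length divides ord_119(50)).
Cycle type of π: 2×56 + 1×7; total 63 cycles.
sign(π) = (−1)^{n − #cycles} = (−1)^{119−63} = (−1)^56 = +1.
Zolotarev: (50|119) = +1, matching the cycle-count sign.

+1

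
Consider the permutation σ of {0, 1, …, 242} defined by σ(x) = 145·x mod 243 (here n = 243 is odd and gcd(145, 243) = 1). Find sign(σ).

+1

Trace 136: π^k(136) = [136, 37, 19, 82, 226, 208, 28] for k=0..6.
Decompose π into cycles: lengths [27, 27, 27, 27, 27, 27, 9, 9, 9, 9, 9, 9, 3, 3, 3, 3, 3, 3, 1, 1, 1, 1, 1, 1, 1, 1, 1] (27 cycles, including the fixed point 0).
27 cycles on 243: each ℓ→(−1)^(ℓ−1), product (−1)^216 = +1.
Via Zolotarev, sign(π_{145}) = (145|243) = +1.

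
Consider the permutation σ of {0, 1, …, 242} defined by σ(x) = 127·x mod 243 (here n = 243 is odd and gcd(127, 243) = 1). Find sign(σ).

Trace 136: π^k(136) = [136, 19, 226, 28, 154, 118, 163] for k=0..6.
27 cycles of lengths [27, 27, 27, 27, 27, 27, 9, 9, 9, 9, 9, 9, 3, 3, 3, 3, 3, 3, 1, 1, 1, 1, 1, 1, 1, 1, 1].
n − c = 243 − 27 = 216; sign = (−1)^216 = +1.

+1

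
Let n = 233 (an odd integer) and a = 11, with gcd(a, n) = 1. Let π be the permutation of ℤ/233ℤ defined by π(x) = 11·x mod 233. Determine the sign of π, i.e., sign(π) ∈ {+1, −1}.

-1

Orbit of 176 under x↦11x: [176, 72, 93, 91, 69, 60, 194]… (length divides ord_233(11)).
Cycle lengths of π_11 on ℤ/233ℤ: [232, 1]; 2 cycles in total.
2 cycles on 233: each ℓ→(−1)^(ℓ−1), product (−1)^231 = -1.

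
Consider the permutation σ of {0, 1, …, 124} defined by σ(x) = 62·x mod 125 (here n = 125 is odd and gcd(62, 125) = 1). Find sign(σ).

Trace 44: π^k(44) = [44, 103, 11, 57, 34, 108, 71] for k=0..6.
4 cycles of lengths [100, 20, 4, 1].
n − c = 125 − 4 = 121; sign = (−1)^121 = -1.
(62|125)_J = -1 (Zolotarev's lemma cross-check).

-1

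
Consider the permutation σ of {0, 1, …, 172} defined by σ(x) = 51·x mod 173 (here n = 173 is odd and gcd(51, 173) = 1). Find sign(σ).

Orbit of 47 under x↦51x: [47, 148, 109, 23, 135, 138, 118]… (length divides ord_173(51)).
Cycle type of π: 43×4 + 1; total 5 cycles.
sign(π) = (−1)^{n − #cycles} = (−1)^{173−5} = (−1)^168 = +1.
(51|173)_J = +1 (Zolotarev's lemma cross-check).

+1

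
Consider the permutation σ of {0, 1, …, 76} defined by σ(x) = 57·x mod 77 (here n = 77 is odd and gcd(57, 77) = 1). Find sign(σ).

Orbit of 1 under x↦57x: [1, 57, 15, 8, 71, 43, 64]… (length divides ord_77(57)).
π_57 has 14 disjoint cycles with lengths [10, 10, 10, 10, 10, 10, 10, 1, 1, 1, 1, 1, 1, 1] on {0,…,76}.
Σ(ℓ_i−1) = 77−14 = 63; sign = (−1)^63 = -1.
The Jacobi symbol (57|77) = -1 (Zolotarev) agrees.

-1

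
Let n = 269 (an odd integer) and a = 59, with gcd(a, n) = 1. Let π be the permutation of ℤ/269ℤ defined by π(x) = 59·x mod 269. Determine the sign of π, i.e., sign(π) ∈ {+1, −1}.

Start at x=53: 53 → 168 → 228 → 2 → 118 → 237 → 264 → … (one orbit).
Decompose π into cycles: lengths [268, 1] (2 cycles, including the fixed point 0).
2 cycles on 269: each ℓ→(−1)^(ℓ−1), product (−1)^267 = -1.

-1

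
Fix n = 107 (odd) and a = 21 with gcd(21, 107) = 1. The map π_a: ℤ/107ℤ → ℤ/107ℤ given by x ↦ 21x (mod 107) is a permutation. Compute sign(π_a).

-1

Orbit of 71 under x↦21x: [71, 100, 67, 16, 15, 101, 88]… (length divides ord_107(21)).
The orbit structure of x ↦ 21x mod 107: 2 orbits of sizes [106, 1].
n − c = 107 − 2 = 105; sign = (−1)^105 = -1.
Via Zolotarev, sign(π_{21}) = (21|107) = -1.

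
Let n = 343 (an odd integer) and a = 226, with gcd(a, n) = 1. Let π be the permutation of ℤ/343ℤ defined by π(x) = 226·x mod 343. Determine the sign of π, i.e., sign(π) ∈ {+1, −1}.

+1

Orbit of 197 under x↦226x: [197, 275, 67, 50, 324, 165, 246]… (length divides ord_343(226)).
Decompose π into cycles: lengths [21, 21, 21, 21, 21, 21, 21, 21, 21, 21, 21, 21, 21, 21, 3, 3, 3, 3, 3, 3, 3, 3, 3, 3, 3, 3, 3, 3, 3, 3, 1] (31 cycles, including the fixed point 0).
sign(π) = (−1)^{n − #cycles} = (−1)^{343−31} = (−1)^312 = +1.
Zolotarev: (226|343) = +1, matching the cycle-count sign.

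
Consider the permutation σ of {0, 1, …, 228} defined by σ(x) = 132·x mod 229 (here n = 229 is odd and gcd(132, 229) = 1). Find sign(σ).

+1

Start at x=171: 171 → 130 → 214 → 81 → 158 → 17 → 183 → … (one orbit).
Decompose π into cycles: lengths [57, 57, 57, 57, 1] (5 cycles, including the fixed point 0).
229 − 5 = 224 transpositions; sign(π) = (−1)^224 = +1.
(132|229)_J = +1 (Zolotarev's lemma cross-check).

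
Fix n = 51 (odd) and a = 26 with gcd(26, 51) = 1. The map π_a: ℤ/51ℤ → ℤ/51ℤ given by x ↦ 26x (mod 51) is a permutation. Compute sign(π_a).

Trace 2: π^k(2) = [2, 1, 26, 13, 32, 16, 8] for k=0..6.
Decompose π into cycles: lengths [8, 8, 8, 8, 8, 8, 2, 1] (8 cycles, including the fixed point 0).
Σ(ℓ_i−1) = 51−8 = 43; sign = (−1)^43 = -1.
(26|51)_J = -1 (Zolotarev's lemma cross-check).

-1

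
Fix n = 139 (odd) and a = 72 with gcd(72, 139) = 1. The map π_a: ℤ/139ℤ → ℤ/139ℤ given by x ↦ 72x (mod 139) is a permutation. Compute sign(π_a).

-1

Start at x=70: 70 → 36 → 90 → 86 → 76 → 51 → 58 → … (one orbit).
The orbit structure of x ↦ 72x mod 139: 2 orbits of sizes [138, 1].
n − c = 139 − 2 = 137; sign = (−1)^137 = -1.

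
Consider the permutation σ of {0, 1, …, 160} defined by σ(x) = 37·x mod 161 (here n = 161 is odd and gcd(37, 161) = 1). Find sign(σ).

Start at x=29: 29 → 107 → 95 → 134 → 128 → 67 → 64 → … (one orbit).
Decompose π into cycles: lengths [66, 66, 22, 3, 3, 1] (6 cycles, including the fixed point 0).
sign(π) = (−1)^{n − #cycles} = (−1)^{161−6} = (−1)^155 = -1.
The Jacobi symbol (37|161) = -1 (Zolotarev) agrees.

-1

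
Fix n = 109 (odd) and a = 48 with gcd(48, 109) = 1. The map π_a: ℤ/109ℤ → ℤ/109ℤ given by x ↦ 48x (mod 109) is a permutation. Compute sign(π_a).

+1

Orbit of 16 under x↦48x: [16, 5, 22, 75, 3, 35, 45]… (length divides ord_109(48)).
Cycle lengths of π_48 on ℤ/109ℤ: [27, 27, 27, 27, 1]; 5 cycles in total.
Σ(ℓ_i−1) = 109−5 = 104; sign = (−1)^104 = +1.
Zolotarev: (48|109) = +1, matching the cycle-count sign.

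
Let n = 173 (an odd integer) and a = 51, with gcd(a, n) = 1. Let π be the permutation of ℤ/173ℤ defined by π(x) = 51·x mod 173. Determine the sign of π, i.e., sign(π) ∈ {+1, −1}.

+1

Start at x=23: 23 → 135 → 138 → 118 → 136 → 16 → 124 → … (one orbit).
Decompose π into cycles: lengths [43, 43, 43, 43, 1] (5 cycles, including the fixed point 0).
Σ(ℓ_i−1) = 173−5 = 168; sign = (−1)^168 = +1.
The Jacobi symbol (51|173) = +1 (Zolotarev) agrees.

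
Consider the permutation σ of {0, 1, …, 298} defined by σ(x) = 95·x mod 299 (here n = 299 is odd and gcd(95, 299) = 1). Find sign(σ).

Trace 147: π^k(147) = [147, 211, 12, 243, 62, 209, 121] for k=0..6.
Cycle type of π: 66×4 + 11×2 + 6×2 + 1; total 9 cycles.
9 cycles on 299: each ℓ→(−1)^(ℓ−1), product (−1)^290 = +1.
(95|299)_J = +1 (Zolotarev's lemma cross-check).

+1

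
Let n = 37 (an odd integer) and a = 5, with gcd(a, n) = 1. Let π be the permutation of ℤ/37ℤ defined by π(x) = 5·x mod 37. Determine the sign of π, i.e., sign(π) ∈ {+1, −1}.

Trace 31: π^k(31) = [31, 7, 35, 27, 24, 9, 8] for k=0..6.
2 cycles of lengths [36, 1].
2 cycles on 37: each ℓ→(−1)^(ℓ−1), product (−1)^35 = -1.

-1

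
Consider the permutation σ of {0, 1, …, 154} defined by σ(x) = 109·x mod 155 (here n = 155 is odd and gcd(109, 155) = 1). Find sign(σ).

+1

Start at x=126: 126 → 94 → 16 → 39 → 66 → 64 → 1 → … (one orbit).
Cycle lengths of π_109 on ℤ/155ℤ: [10, 10, 10, 10, 10, 10, 10, 10, 10, 10, 10, 10, 5, 5, 5, 5, 5, 5, 2, 2, 1]; 21 cycles in total.
sign(π) = (−1)^{n − #cycles} = (−1)^{155−21} = (−1)^134 = +1.
Via Zolotarev, sign(π_{109}) = (109|155) = +1.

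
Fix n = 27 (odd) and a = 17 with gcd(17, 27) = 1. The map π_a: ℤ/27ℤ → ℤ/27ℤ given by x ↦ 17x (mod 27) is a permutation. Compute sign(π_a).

-1

Trace 8: π^k(8) = [8, 1, 17, 19, 26, 10] for k=0..5.
8 cycles of lengths [6, 6, 6, 2, 2, 2, 2, 1].
n − c = 27 − 8 = 19; sign = (−1)^19 = -1.
Zolotarev: (17|27) = -1, matching the cycle-count sign.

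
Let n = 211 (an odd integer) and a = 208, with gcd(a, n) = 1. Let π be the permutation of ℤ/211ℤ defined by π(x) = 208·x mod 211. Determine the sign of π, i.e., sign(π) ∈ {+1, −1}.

Start at x=1: 1 → 208 → 9 → 184 → 81 → 179 → 96 → … (one orbit).
π_208 has 3 disjoint cycles with lengths [105, 105, 1] on {0,…,210}.
n − c = 211 − 3 = 208; sign = (−1)^208 = +1.

+1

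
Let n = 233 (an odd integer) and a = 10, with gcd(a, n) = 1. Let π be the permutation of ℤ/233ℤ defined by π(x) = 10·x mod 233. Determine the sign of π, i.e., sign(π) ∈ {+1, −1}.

-1

Start at x=133: 133 → 165 → 19 → 190 → 36 → 127 → 105 → … (one orbit).
Decompose π into cycles: lengths [232, 1] (2 cycles, including the fixed point 0).
2 cycles on 233: each ℓ→(−1)^(ℓ−1), product (−1)^231 = -1.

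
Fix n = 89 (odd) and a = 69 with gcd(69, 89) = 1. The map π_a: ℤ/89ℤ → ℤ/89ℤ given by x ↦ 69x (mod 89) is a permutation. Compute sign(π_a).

Trace 16: π^k(16) = [16, 36, 81, 71, 4, 9, 87] for k=0..6.
Decompose π into cycles: lengths [44, 44, 1] (3 cycles, including the fixed point 0).
n − c = 89 − 3 = 86; sign = (−1)^86 = +1.

+1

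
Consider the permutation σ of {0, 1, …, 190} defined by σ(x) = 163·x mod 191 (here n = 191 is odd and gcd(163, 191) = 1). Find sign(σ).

Start at x=27: 27 → 8 → 158 → 160 → 104 → 144 → 170 → … (one orbit).
Cycle lengths of π_163 on ℤ/191ℤ: [95, 95, 1]; 3 cycles in total.
With 3 cycles on 191 points, sign = (−1)^{191−3} = +1.
(163|191)_J = +1 (Zolotarev's lemma cross-check).

+1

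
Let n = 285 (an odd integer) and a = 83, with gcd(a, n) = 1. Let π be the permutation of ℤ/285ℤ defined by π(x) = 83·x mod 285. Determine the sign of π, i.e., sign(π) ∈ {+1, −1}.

+1

Start at x=121: 121 → 68 → 229 → 197 → 106 → 248 → 64 → … (one orbit).
π_83 has 35 disjoint cycles with lengths [12, 12, 12, 12, 12, 12, 12, 12, 12, 12, 12, 12, 12, 12, 12, 12, 12, 12, 6, 6, 6, 6, 6, 6, 4, 4, 4, 3, 3, 3, 3, 3, 3, 2, 1] on {0,…,284}.
n − c = 285 − 35 = 250; sign = (−1)^250 = +1.
(83|285)_J = +1 (Zolotarev's lemma cross-check).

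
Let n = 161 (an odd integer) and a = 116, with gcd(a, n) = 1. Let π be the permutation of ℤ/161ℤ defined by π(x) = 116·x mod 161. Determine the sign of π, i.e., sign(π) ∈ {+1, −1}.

Trace 1: π^k(1) = [1, 116, 93] for k=0..2.
The orbit structure of x ↦ 116x mod 161: 69 orbits of sizes [3, 3, 3, 3, 3, 3, 3, 3, 3, 3, 3, 3, 3, 3, 3, 3, 3, 3, 3, 3, 3, 3, 3, 3, 3, 3, 3, 3, 3, 3, 3, 3, 3, 3, 3, 3, 3, 3, 3, 3, 3, 3, 3, 3, 3, 3, 1, 1, 1, 1, 1, 1, 1, 1, 1, 1, 1, 1, 1, 1, 1, 1, 1, 1, 1, 1, 1, 1, 1].
With 69 cycles on 161 points, sign = (−1)^{161−69} = +1.
(116|161)_J = +1 (Zolotarev's lemma cross-check).

+1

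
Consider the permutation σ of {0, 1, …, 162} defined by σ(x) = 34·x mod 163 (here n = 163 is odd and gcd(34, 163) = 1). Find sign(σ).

+1

Start at x=14: 14 → 150 → 47 → 131 → 53 → 9 → 143 → … (one orbit).
Decompose π into cycles: lengths [81, 81, 1] (3 cycles, including the fixed point 0).
With 3 cycles on 163 points, sign = (−1)^{163−3} = +1.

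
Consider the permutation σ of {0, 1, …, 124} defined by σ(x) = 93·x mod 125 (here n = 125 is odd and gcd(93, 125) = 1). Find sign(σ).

Start at x=118: 118 → 99 → 82 → 1 → 93 → 24 → 107 → … (one orbit).
12 cycles of lengths [20, 20, 20, 20, 20, 4, 4, 4, 4, 4, 4, 1].
Σ(ℓ_i−1) = 125−12 = 113; sign = (−1)^113 = -1.

-1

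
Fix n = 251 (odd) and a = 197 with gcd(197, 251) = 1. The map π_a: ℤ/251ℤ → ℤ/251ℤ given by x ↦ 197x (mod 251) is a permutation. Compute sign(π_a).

Orbit of 52 under x↦197x: [52, 204, 28, 245, 73, 74, 20]… (length divides ord_251(197)).
Decompose π into cycles: lengths [125, 125, 1] (3 cycles, including the fixed point 0).
251 − 3 = 248 transpositions; sign(π) = (−1)^248 = +1.
Check: (197/251) = +1 by Zolotarev.

+1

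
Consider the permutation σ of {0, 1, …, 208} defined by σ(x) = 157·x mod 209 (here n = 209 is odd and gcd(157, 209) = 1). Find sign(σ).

+1

Trace 144: π^k(144) = [144, 36, 9, 159, 92, 23, 58] for k=0..6.
Cycle lengths of π_157 on ℤ/209ℤ: [45, 45, 45, 45, 9, 9, 5, 5, 1]; 9 cycles in total.
sign(π) = (−1)^{n − #cycles} = (−1)^{209−9} = (−1)^200 = +1.
Via Zolotarev, sign(π_{157}) = (157|209) = +1.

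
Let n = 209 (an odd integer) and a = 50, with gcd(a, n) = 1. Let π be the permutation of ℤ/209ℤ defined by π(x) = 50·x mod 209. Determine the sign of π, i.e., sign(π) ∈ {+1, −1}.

+1

Start at x=26: 26 → 46 → 1 → 50 → 201 → 18 → 64 → … (one orbit).
Cycle type of π: 30×6 + 10 + 6×3 + 1; total 11 cycles.
209 − 11 = 198 transpositions; sign(π) = (−1)^198 = +1.
(50|209)_J = +1 (Zolotarev's lemma cross-check).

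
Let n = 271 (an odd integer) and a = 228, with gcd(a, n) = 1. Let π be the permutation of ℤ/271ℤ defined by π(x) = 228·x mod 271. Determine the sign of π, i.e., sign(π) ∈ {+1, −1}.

Orbit of 74 under x↦228x: [74, 70, 242, 163, 37, 35, 121]… (length divides ord_271(228)).
π_228 has 3 disjoint cycles with lengths [135, 135, 1] on {0,…,270}.
n − c = 271 − 3 = 268; sign = (−1)^268 = +1.

+1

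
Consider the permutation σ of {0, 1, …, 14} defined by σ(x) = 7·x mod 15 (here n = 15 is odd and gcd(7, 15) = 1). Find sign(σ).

-1

Orbit of 4 under x↦7x: [4, 13, 1, 7]… (length divides ord_15(7)).
π_7 has 6 disjoint cycles with lengths [4, 4, 4, 1, 1, 1] on {0,…,14}.
6 cycles on 15: each ℓ→(−1)^(ℓ−1), product (−1)^9 = -1.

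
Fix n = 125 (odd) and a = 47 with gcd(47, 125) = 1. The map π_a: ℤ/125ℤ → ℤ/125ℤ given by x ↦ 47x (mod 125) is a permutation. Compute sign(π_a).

-1

Orbit of 109 under x↦47x: [109, 123, 31, 82, 104, 13, 111]… (length divides ord_125(47)).
Cycle lengths of π_47 on ℤ/125ℤ: [100, 20, 4, 1]; 4 cycles in total.
With 4 cycles on 125 points, sign = (−1)^{125−4} = -1.
Check: (47/125) = -1 by Zolotarev.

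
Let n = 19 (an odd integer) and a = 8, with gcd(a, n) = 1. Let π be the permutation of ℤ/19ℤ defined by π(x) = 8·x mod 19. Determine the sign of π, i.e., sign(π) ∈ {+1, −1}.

Start at x=18: 18 → 11 → 12 → 1 → 8 → 7 → 18 (one orbit).
Decompose π into cycles: lengths [6, 6, 6, 1] (4 cycles, including the fixed point 0).
sign(π) = (−1)^{n − #cycles} = (−1)^{19−4} = (−1)^15 = -1.
(8|19)_J = -1 (Zolotarev's lemma cross-check).

-1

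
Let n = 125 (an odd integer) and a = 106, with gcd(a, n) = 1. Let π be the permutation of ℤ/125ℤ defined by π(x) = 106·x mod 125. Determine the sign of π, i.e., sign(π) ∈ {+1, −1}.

Trace 26: π^k(26) = [26, 6, 11, 41, 96, 51, 31] for k=0..6.
The orbit structure of x ↦ 106x mod 125: 13 orbits of sizes [25, 25, 25, 25, 5, 5, 5, 5, 1, 1, 1, 1, 1].
125 − 13 = 112 transpositions; sign(π) = (−1)^112 = +1.
The Jacobi symbol (106|125) = +1 (Zolotarev) agrees.

+1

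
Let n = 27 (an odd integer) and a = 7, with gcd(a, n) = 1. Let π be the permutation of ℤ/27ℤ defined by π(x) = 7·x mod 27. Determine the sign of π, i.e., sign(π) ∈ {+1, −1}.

+1

Trace 7: π^k(7) = [7, 22, 19, 25, 13, 10, 16] for k=0..6.
Cycle type of π: 9×2 + 3×2 + 1×3; total 7 cycles.
sign(π) = (−1)^{n − #cycles} = (−1)^{27−7} = (−1)^20 = +1.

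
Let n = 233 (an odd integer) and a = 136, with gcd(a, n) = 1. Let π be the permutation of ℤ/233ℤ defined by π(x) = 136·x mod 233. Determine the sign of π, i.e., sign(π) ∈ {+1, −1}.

-1

Orbit of 12 under x↦136x: [12, 1, 136, 89, 221, 232, 97]… (length divides ord_233(136)).
The orbit structure of x ↦ 136x mod 233: 30 orbits of sizes [8, 8, 8, 8, 8, 8, 8, 8, 8, 8, 8, 8, 8, 8, 8, 8, 8, 8, 8, 8, 8, 8, 8, 8, 8, 8, 8, 8, 8, 1].
n − c = 233 − 30 = 203; sign = (−1)^203 = -1.
Zolotarev: (136|233) = -1, matching the cycle-count sign.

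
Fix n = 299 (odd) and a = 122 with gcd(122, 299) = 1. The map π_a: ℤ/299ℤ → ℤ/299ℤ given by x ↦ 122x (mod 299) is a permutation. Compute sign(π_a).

+1

Orbit of 268 under x↦122x: [268, 105, 252, 246, 112, 209, 83]… (length divides ord_299(122)).
11 cycles of lengths [44, 44, 44, 44, 44, 44, 22, 4, 4, 4, 1].
Σ(ℓ_i−1) = 299−11 = 288; sign = (−1)^288 = +1.
Via Zolotarev, sign(π_{122}) = (122|299) = +1.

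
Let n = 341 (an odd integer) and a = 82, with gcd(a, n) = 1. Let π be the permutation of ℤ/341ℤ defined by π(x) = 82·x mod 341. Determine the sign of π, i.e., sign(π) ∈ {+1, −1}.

+1

Trace 38: π^k(38) = [38, 47, 103, 262, 1, 82, 245] for k=0..6.
25 cycles of lengths [15, 15, 15, 15, 15, 15, 15, 15, 15, 15, 15, 15, 15, 15, 15, 15, 15, 15, 15, 15, 15, 15, 5, 5, 1].
25 cycles on 341: each ℓ→(−1)^(ℓ−1), product (−1)^316 = +1.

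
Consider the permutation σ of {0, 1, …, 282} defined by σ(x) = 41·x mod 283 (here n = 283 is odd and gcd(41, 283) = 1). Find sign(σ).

+1

Orbit of 110 under x↦41x: [110, 265, 111, 23, 94, 175, 100]… (length divides ord_283(41)).
Decompose π into cycles: lengths [141, 141, 1] (3 cycles, including the fixed point 0).
Σ(ℓ_i−1) = 283−3 = 280; sign = (−1)^280 = +1.
Via Zolotarev, sign(π_{41}) = (41|283) = +1.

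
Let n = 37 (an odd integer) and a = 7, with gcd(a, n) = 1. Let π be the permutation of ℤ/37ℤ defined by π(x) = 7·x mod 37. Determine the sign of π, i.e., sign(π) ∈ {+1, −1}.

Orbit of 12 under x↦7x: [12, 10, 33, 9, 26, 34, 16]… (length divides ord_37(7)).
5 cycles of lengths [9, 9, 9, 9, 1].
With 5 cycles on 37 points, sign = (−1)^{37−5} = +1.

+1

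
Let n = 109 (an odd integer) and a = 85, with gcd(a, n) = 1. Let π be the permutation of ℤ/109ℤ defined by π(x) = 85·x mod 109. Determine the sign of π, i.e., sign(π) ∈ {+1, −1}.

-1

Orbit of 91 under x↦85x: [91, 105, 96, 94, 33, 80, 42]… (length divides ord_109(85)).
Decompose π into cycles: lengths [108, 1] (2 cycles, including the fixed point 0).
2 cycles on 109: each ℓ→(−1)^(ℓ−1), product (−1)^107 = -1.
Via Zolotarev, sign(π_{85}) = (85|109) = -1.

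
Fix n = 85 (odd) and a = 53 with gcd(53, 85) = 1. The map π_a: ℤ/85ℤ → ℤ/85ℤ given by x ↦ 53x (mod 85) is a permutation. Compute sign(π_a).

Start at x=53: 53 → 4 → 42 → 16 → 83 → 64 → 77 → … (one orbit).
The orbit structure of x ↦ 53x mod 85: 12 orbits of sizes [8, 8, 8, 8, 8, 8, 8, 8, 8, 8, 4, 1].
Σ(ℓ_i−1) = 85−12 = 73; sign = (−1)^73 = -1.

-1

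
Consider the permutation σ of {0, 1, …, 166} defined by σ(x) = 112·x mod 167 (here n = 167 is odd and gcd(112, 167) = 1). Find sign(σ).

+1

Trace 29: π^k(29) = [29, 75, 50, 89, 115, 21, 14] for k=0..6.
Cycle type of π: 83×2 + 1; total 3 cycles.
Σ(ℓ_i−1) = 167−3 = 164; sign = (−1)^164 = +1.
Check: (112/167) = +1 by Zolotarev.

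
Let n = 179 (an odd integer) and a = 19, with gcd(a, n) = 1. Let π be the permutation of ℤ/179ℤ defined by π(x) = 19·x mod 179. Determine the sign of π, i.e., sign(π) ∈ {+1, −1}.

+1

Start at x=49: 49 → 36 → 147 → 108 → 83 → 145 → 70 → … (one orbit).
Cycle type of π: 89×2 + 1; total 3 cycles.
179 − 3 = 176 transpositions; sign(π) = (−1)^176 = +1.
Via Zolotarev, sign(π_{19}) = (19|179) = +1.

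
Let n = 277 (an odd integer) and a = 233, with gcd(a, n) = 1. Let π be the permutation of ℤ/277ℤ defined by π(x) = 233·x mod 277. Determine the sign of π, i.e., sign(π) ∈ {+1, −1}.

Orbit of 148 under x↦233x: [148, 136, 110, 146, 224, 116, 159]… (length divides ord_277(233)).
2 cycles of lengths [276, 1].
n − c = 277 − 2 = 275; sign = (−1)^275 = -1.
The Jacobi symbol (233|277) = -1 (Zolotarev) agrees.

-1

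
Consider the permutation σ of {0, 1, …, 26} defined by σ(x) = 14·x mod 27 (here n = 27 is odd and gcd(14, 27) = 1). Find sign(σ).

Orbit of 22 under x↦14x: [22, 11, 19, 23, 25, 26, 13]… (length divides ord_27(14)).
Cycle type of π: 18 + 6 + 2 + 1; total 4 cycles.
n − c = 27 − 4 = 23; sign = (−1)^23 = -1.
(14|27)_J = -1 (Zolotarev's lemma cross-check).

-1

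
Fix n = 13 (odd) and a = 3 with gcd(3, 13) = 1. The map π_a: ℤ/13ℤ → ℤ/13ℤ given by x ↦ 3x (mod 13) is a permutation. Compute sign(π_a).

Orbit of 3 under x↦3x: [3, 9, 1]… (length divides ord_13(3)).
5 cycles of lengths [3, 3, 3, 3, 1].
sign(π) = (−1)^{n − #cycles} = (−1)^{13−5} = (−1)^8 = +1.
Check: (3/13) = +1 by Zolotarev.

+1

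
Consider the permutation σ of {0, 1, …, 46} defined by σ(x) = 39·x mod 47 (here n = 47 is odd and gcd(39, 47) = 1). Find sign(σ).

Start at x=41: 41 → 1 → 39 → 17 → 5 → 7 → 38 → … (one orbit).
The orbit structure of x ↦ 39x mod 47: 2 orbits of sizes [46, 1].
2 cycles on 47: each ℓ→(−1)^(ℓ−1), product (−1)^45 = -1.

-1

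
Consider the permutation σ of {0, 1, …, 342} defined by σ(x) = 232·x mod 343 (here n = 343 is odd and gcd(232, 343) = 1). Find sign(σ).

+1

Trace 330: π^k(330) = [330, 71, 8, 141, 127, 309, 1] for k=0..6.
19 cycles of lengths [49, 49, 49, 49, 49, 49, 7, 7, 7, 7, 7, 7, 1, 1, 1, 1, 1, 1, 1].
sign(π) = (−1)^{n − #cycles} = (−1)^{343−19} = (−1)^324 = +1.
Zolotarev: (232|343) = +1, matching the cycle-count sign.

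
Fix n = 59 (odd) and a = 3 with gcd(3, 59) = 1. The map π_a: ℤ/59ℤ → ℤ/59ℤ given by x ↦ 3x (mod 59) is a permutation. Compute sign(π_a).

Start at x=5: 5 → 15 → 45 → 17 → 51 → 35 → 46 → … (one orbit).
Decompose π into cycles: lengths [29, 29, 1] (3 cycles, including the fixed point 0).
n − c = 59 − 3 = 56; sign = (−1)^56 = +1.
The Jacobi symbol (3|59) = +1 (Zolotarev) agrees.

+1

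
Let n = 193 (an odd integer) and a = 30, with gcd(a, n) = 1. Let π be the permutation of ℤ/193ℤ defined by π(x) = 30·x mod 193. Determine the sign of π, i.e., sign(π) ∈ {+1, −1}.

-1

Start at x=137: 137 → 57 → 166 → 155 → 18 → 154 → 181 → … (one orbit).
Cycle type of π: 192 + 1; total 2 cycles.
n − c = 193 − 2 = 191; sign = (−1)^191 = -1.
The Jacobi symbol (30|193) = -1 (Zolotarev) agrees.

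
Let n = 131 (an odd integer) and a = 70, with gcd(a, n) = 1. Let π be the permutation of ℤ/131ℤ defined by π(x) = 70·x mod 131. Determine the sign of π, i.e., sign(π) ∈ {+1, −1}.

-1

Start at x=70: 70 → 53 → 42 → 58 → 130 → 61 → 78 → … (one orbit).
The orbit structure of x ↦ 70x mod 131: 14 orbits of sizes [10, 10, 10, 10, 10, 10, 10, 10, 10, 10, 10, 10, 10, 1].
131 − 14 = 117 transpositions; sign(π) = (−1)^117 = -1.
Zolotarev: (70|131) = -1, matching the cycle-count sign.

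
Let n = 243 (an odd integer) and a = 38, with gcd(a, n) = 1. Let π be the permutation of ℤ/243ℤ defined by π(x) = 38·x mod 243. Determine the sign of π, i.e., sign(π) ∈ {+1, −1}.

-1

Trace 127: π^k(127) = [127, 209, 166, 233, 106, 140, 217] for k=0..6.
Decompose π into cycles: lengths [162, 54, 18, 6, 2, 1] (6 cycles, including the fixed point 0).
n − c = 243 − 6 = 237; sign = (−1)^237 = -1.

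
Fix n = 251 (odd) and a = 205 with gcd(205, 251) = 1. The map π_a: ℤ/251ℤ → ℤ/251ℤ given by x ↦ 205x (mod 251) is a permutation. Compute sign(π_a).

+1

Trace 36: π^k(36) = [36, 101, 123, 115, 232, 121, 207] for k=0..6.
Cycle lengths of π_205 on ℤ/251ℤ: [125, 125, 1]; 3 cycles in total.
3 cycles on 251: each ℓ→(−1)^(ℓ−1), product (−1)^248 = +1.
The Jacobi symbol (205|251) = +1 (Zolotarev) agrees.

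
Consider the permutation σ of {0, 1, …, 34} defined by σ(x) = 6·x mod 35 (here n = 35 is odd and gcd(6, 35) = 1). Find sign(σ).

Trace 1: π^k(1) = [1, 6] for k=0..1.
20 cycles of lengths [2, 2, 2, 2, 2, 2, 2, 2, 2, 2, 2, 2, 2, 2, 2, 1, 1, 1, 1, 1].
35 − 20 = 15 transpositions; sign(π) = (−1)^15 = -1.
Check: (6/35) = -1 by Zolotarev.

-1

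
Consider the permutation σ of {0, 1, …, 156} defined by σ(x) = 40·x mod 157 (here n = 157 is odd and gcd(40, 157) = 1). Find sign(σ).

+1

Orbit of 12 under x↦40x: [12, 9, 46, 113, 124, 93, 109]… (length divides ord_157(40)).
The orbit structure of x ↦ 40x mod 157: 5 orbits of sizes [39, 39, 39, 39, 1].
Σ(ℓ_i−1) = 157−5 = 152; sign = (−1)^152 = +1.
(40|157)_J = +1 (Zolotarev's lemma cross-check).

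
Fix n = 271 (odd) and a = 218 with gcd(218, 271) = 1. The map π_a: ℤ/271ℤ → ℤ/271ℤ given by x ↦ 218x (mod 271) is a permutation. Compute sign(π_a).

Trace 230: π^k(230) = [230, 5, 6, 224, 52, 225, 270] for k=0..6.
Cycle lengths of π_218 on ℤ/271ℤ: [270, 1]; 2 cycles in total.
271 − 2 = 269 transpositions; sign(π) = (−1)^269 = -1.
(218|271)_J = -1 (Zolotarev's lemma cross-check).

-1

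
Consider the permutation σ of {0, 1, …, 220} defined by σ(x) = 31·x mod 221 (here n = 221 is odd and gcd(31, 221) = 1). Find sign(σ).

Trace 5: π^k(5) = [5, 155, 164, 1, 31, 77, 177] for k=0..6.
The orbit structure of x ↦ 31x mod 221: 17 orbits of sizes [16, 16, 16, 16, 16, 16, 16, 16, 16, 16, 16, 16, 16, 4, 4, 4, 1].
sign(π) = (−1)^{n − #cycles} = (−1)^{221−17} = (−1)^204 = +1.
Via Zolotarev, sign(π_{31}) = (31|221) = +1.

+1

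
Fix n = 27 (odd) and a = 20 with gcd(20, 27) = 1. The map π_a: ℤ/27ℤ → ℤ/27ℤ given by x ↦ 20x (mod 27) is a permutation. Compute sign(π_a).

-1

Trace 22: π^k(22) = [22, 8, 25, 14, 10, 11, 4] for k=0..6.
The orbit structure of x ↦ 20x mod 27: 4 orbits of sizes [18, 6, 2, 1].
27 − 4 = 23 transpositions; sign(π) = (−1)^23 = -1.
Via Zolotarev, sign(π_{20}) = (20|27) = -1.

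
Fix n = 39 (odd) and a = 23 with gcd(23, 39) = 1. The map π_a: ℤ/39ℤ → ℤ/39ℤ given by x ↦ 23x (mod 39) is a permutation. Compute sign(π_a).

Orbit of 38 under x↦23x: [38, 16, 17, 1, 23, 22]… (length divides ord_39(23)).
The orbit structure of x ↦ 23x mod 39: 8 orbits of sizes [6, 6, 6, 6, 6, 6, 2, 1].
Σ(ℓ_i−1) = 39−8 = 31; sign = (−1)^31 = -1.

-1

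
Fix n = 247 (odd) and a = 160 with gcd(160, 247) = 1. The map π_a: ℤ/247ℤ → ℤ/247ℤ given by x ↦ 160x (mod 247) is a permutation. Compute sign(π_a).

Trace 1: π^k(1) = [1, 160, 159, 246, 87, 88] for k=0..5.
Cycle type of π: 6×41 + 1; total 42 cycles.
247 − 42 = 205 transpositions; sign(π) = (−1)^205 = -1.
The Jacobi symbol (160|247) = -1 (Zolotarev) agrees.

-1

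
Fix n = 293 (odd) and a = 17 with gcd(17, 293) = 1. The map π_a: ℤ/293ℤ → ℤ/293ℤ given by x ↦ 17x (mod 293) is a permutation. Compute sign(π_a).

Start at x=81: 81 → 205 → 262 → 59 → 124 → 57 → 90 → … (one orbit).
π_17 has 5 disjoint cycles with lengths [73, 73, 73, 73, 1] on {0,…,292}.
5 cycles on 293: each ℓ→(−1)^(ℓ−1), product (−1)^288 = +1.

+1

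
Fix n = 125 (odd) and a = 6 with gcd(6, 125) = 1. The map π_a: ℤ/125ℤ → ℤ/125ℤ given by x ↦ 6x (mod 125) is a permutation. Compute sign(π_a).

+1

Orbit of 81 under x↦6x: [81, 111, 41, 121, 101, 106, 11]… (length divides ord_125(6)).
Cycle lengths of π_6 on ℤ/125ℤ: [25, 25, 25, 25, 5, 5, 5, 5, 1, 1, 1, 1, 1]; 13 cycles in total.
125 − 13 = 112 transpositions; sign(π) = (−1)^112 = +1.
Via Zolotarev, sign(π_{6}) = (6|125) = +1.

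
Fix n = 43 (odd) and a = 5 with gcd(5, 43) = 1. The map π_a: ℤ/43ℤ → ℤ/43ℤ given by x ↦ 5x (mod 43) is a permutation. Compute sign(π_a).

-1

Orbit of 31 under x↦5x: [31, 26, 1, 5, 25, 39, 23]… (length divides ord_43(5)).
π_5 has 2 disjoint cycles with lengths [42, 1] on {0,…,42}.
n − c = 43 − 2 = 41; sign = (−1)^41 = -1.
Check: (5/43) = -1 by Zolotarev.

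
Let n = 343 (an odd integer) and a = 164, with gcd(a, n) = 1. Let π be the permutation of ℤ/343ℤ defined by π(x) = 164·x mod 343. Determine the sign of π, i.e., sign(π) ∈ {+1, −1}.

Start at x=295: 295 → 17 → 44 → 13 → 74 → 131 → 218 → … (one orbit).
Decompose π into cycles: lengths [294, 42, 6, 1] (4 cycles, including the fixed point 0).
sign(π) = (−1)^{n − #cycles} = (−1)^{343−4} = (−1)^339 = -1.
Check: (164/343) = -1 by Zolotarev.

-1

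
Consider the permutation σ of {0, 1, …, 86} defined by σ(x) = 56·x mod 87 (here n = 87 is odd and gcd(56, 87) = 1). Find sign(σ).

+1

Start at x=41: 41 → 34 → 77 → 49 → 47 → 22 → 14 → … (one orbit).
Cycle type of π: 28×3 + 2 + 1; total 5 cycles.
Σ(ℓ_i−1) = 87−5 = 82; sign = (−1)^82 = +1.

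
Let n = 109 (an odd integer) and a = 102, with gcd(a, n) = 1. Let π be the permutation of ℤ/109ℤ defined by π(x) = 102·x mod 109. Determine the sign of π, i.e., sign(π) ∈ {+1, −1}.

+1

Orbit of 80 under x↦102x: [80, 94, 105, 28, 22, 64, 97]… (length divides ord_109(102)).
The orbit structure of x ↦ 102x mod 109: 3 orbits of sizes [54, 54, 1].
Σ(ℓ_i−1) = 109−3 = 106; sign = (−1)^106 = +1.
Check: (102/109) = +1 by Zolotarev.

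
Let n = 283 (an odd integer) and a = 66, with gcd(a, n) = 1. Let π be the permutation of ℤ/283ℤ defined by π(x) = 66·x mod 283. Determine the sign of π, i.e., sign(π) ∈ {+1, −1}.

Orbit of 38 under x↦66x: [38, 244, 256, 199, 116, 15, 141]… (length divides ord_283(66)).
Cycle type of π: 47×6 + 1; total 7 cycles.
Σ(ℓ_i−1) = 283−7 = 276; sign = (−1)^276 = +1.
Zolotarev: (66|283) = +1, matching the cycle-count sign.

+1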